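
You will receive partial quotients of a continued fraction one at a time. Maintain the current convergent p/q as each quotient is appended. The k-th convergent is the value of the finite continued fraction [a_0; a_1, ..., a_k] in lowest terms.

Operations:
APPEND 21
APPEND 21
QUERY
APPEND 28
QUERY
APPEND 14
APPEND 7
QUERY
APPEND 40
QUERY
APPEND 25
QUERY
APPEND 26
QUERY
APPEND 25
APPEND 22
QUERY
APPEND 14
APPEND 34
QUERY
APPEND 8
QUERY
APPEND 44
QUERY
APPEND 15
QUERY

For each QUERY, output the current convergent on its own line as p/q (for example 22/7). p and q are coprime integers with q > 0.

APPEND 21: p_0 = 21·1 + 0 = 21, q_0 = 21·0 + 1 = 1 → 21/1
APPEND 21: p_1 = 21·21 + 1 = 442, q_1 = 21·1 + 0 = 21 → 442/21
APPEND 28: p_2 = 28·442 + 21 = 12397, q_2 = 28·21 + 1 = 589 → 12397/589
APPEND 14: p_3 = 14·12397 + 442 = 174000, q_3 = 14·589 + 21 = 8267 → 174000/8267
APPEND 7: p_4 = 7·174000 + 12397 = 1230397, q_4 = 7·8267 + 589 = 58458 → 1230397/58458
APPEND 40: p_5 = 40·1230397 + 174000 = 49389880, q_5 = 40·58458 + 8267 = 2346587 → 49389880/2346587
APPEND 25: p_6 = 25·49389880 + 1230397 = 1235977397, q_6 = 25·2346587 + 58458 = 58723133 → 1235977397/58723133
APPEND 26: p_7 = 26·1235977397 + 49389880 = 32184802202, q_7 = 26·58723133 + 2346587 = 1529148045 → 32184802202/1529148045
APPEND 25: p_8 = 25·32184802202 + 1235977397 = 805856032447, q_8 = 25·1529148045 + 58723133 = 38287424258 → 805856032447/38287424258
APPEND 22: p_9 = 22·805856032447 + 32184802202 = 17761017516036, q_9 = 22·38287424258 + 1529148045 = 843852481721 → 17761017516036/843852481721
APPEND 14: p_10 = 14·17761017516036 + 805856032447 = 249460101256951, q_10 = 14·843852481721 + 38287424258 = 11852222168352 → 249460101256951/11852222168352
APPEND 34: p_11 = 34·249460101256951 + 17761017516036 = 8499404460252370, q_11 = 34·11852222168352 + 843852481721 = 403819406205689 → 8499404460252370/403819406205689
APPEND 8: p_12 = 8·8499404460252370 + 249460101256951 = 68244695783275911, q_12 = 8·403819406205689 + 11852222168352 = 3242407471813864 → 68244695783275911/3242407471813864
APPEND 44: p_13 = 44·68244695783275911 + 8499404460252370 = 3011266018924392454, q_13 = 44·3242407471813864 + 403819406205689 = 143069748166015705 → 3011266018924392454/143069748166015705
APPEND 15: p_14 = 15·3011266018924392454 + 68244695783275911 = 45237234979649162721, q_14 = 15·143069748166015705 + 3242407471813864 = 2149288629962049439 → 45237234979649162721/2149288629962049439

442/21
12397/589
1230397/58458
49389880/2346587
1235977397/58723133
32184802202/1529148045
17761017516036/843852481721
8499404460252370/403819406205689
68244695783275911/3242407471813864
3011266018924392454/143069748166015705
45237234979649162721/2149288629962049439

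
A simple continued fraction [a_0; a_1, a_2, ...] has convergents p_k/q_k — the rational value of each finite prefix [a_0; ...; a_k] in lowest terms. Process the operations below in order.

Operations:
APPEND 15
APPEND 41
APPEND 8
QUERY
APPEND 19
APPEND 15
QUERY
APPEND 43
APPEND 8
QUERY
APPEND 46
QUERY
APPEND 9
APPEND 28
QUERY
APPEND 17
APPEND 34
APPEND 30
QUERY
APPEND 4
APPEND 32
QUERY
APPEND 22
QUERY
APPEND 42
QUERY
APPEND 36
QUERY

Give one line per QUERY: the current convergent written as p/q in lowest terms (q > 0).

4943/329
1422938/94709
491669874/32724941
22678095071/1509426065
5751324809435/382801092793
100207175472195118/6669666128667937
13033508780826140046/867494285150196865
287141358853342391791/19111775042648753809
12072970580621206595268/803562046076397856843
434914082261216779821439/28947345433792971600157

APPEND 15: p_0 = 15·1 + 0 = 15, q_0 = 15·0 + 1 = 1 → 15/1
APPEND 41: p_1 = 41·15 + 1 = 616, q_1 = 41·1 + 0 = 41 → 616/41
APPEND 8: p_2 = 8·616 + 15 = 4943, q_2 = 8·41 + 1 = 329 → 4943/329
APPEND 19: p_3 = 19·4943 + 616 = 94533, q_3 = 19·329 + 41 = 6292 → 94533/6292
APPEND 15: p_4 = 15·94533 + 4943 = 1422938, q_4 = 15·6292 + 329 = 94709 → 1422938/94709
APPEND 43: p_5 = 43·1422938 + 94533 = 61280867, q_5 = 43·94709 + 6292 = 4078779 → 61280867/4078779
APPEND 8: p_6 = 8·61280867 + 1422938 = 491669874, q_6 = 8·4078779 + 94709 = 32724941 → 491669874/32724941
APPEND 46: p_7 = 46·491669874 + 61280867 = 22678095071, q_7 = 46·32724941 + 4078779 = 1509426065 → 22678095071/1509426065
APPEND 9: p_8 = 9·22678095071 + 491669874 = 204594525513, q_8 = 9·1509426065 + 32724941 = 13617559526 → 204594525513/13617559526
APPEND 28: p_9 = 28·204594525513 + 22678095071 = 5751324809435, q_9 = 28·13617559526 + 1509426065 = 382801092793 → 5751324809435/382801092793
APPEND 17: p_10 = 17·5751324809435 + 204594525513 = 97977116285908, q_10 = 17·382801092793 + 13617559526 = 6521236137007 → 97977116285908/6521236137007
APPEND 34: p_11 = 34·97977116285908 + 5751324809435 = 3336973278530307, q_11 = 34·6521236137007 + 382801092793 = 222104829751031 → 3336973278530307/222104829751031
APPEND 30: p_12 = 30·3336973278530307 + 97977116285908 = 100207175472195118, q_12 = 30·222104829751031 + 6521236137007 = 6669666128667937 → 100207175472195118/6669666128667937
APPEND 4: p_13 = 4·100207175472195118 + 3336973278530307 = 404165675167310779, q_13 = 4·6669666128667937 + 222104829751031 = 26900769344422779 → 404165675167310779/26900769344422779
APPEND 32: p_14 = 32·404165675167310779 + 100207175472195118 = 13033508780826140046, q_14 = 32·26900769344422779 + 6669666128667937 = 867494285150196865 → 13033508780826140046/867494285150196865
APPEND 22: p_15 = 22·13033508780826140046 + 404165675167310779 = 287141358853342391791, q_15 = 22·867494285150196865 + 26900769344422779 = 19111775042648753809 → 287141358853342391791/19111775042648753809
APPEND 42: p_16 = 42·287141358853342391791 + 13033508780826140046 = 12072970580621206595268, q_16 = 42·19111775042648753809 + 867494285150196865 = 803562046076397856843 → 12072970580621206595268/803562046076397856843
APPEND 36: p_17 = 36·12072970580621206595268 + 287141358853342391791 = 434914082261216779821439, q_17 = 36·803562046076397856843 + 19111775042648753809 = 28947345433792971600157 → 434914082261216779821439/28947345433792971600157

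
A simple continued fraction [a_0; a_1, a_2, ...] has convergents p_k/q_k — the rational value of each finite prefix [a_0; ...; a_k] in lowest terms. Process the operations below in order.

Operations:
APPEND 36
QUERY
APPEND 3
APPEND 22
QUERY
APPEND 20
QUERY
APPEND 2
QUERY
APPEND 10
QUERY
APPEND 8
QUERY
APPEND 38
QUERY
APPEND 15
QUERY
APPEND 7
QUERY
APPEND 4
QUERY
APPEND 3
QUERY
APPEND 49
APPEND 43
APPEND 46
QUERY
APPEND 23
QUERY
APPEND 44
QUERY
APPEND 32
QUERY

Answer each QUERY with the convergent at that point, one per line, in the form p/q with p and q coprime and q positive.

APPEND 36: p_0 = 36·1 + 0 = 36, q_0 = 36·0 + 1 = 1 → 36/1
APPEND 3: p_1 = 3·36 + 1 = 109, q_1 = 3·1 + 0 = 3 → 109/3
APPEND 22: p_2 = 22·109 + 36 = 2434, q_2 = 22·3 + 1 = 67 → 2434/67
APPEND 20: p_3 = 20·2434 + 109 = 48789, q_3 = 20·67 + 3 = 1343 → 48789/1343
APPEND 2: p_4 = 2·48789 + 2434 = 100012, q_4 = 2·1343 + 67 = 2753 → 100012/2753
APPEND 10: p_5 = 10·100012 + 48789 = 1048909, q_5 = 10·2753 + 1343 = 28873 → 1048909/28873
APPEND 8: p_6 = 8·1048909 + 100012 = 8491284, q_6 = 8·28873 + 2753 = 233737 → 8491284/233737
APPEND 38: p_7 = 38·8491284 + 1048909 = 323717701, q_7 = 38·233737 + 28873 = 8910879 → 323717701/8910879
APPEND 15: p_8 = 15·323717701 + 8491284 = 4864256799, q_8 = 15·8910879 + 233737 = 133896922 → 4864256799/133896922
APPEND 7: p_9 = 7·4864256799 + 323717701 = 34373515294, q_9 = 7·133896922 + 8910879 = 946189333 → 34373515294/946189333
APPEND 4: p_10 = 4·34373515294 + 4864256799 = 142358317975, q_10 = 4·946189333 + 133896922 = 3918654254 → 142358317975/3918654254
APPEND 3: p_11 = 3·142358317975 + 34373515294 = 461448469219, q_11 = 3·3918654254 + 946189333 = 12702152095 → 461448469219/12702152095
APPEND 49: p_12 = 49·461448469219 + 142358317975 = 22753333309706, q_12 = 49·12702152095 + 3918654254 = 626324106909 → 22753333309706/626324106909
APPEND 43: p_13 = 43·22753333309706 + 461448469219 = 978854780786577, q_13 = 43·626324106909 + 12702152095 = 26944638749182 → 978854780786577/26944638749182
APPEND 46: p_14 = 46·978854780786577 + 22753333309706 = 45050073249492248, q_14 = 46·26944638749182 + 626324106909 = 1240079706569281 → 45050073249492248/1240079706569281
APPEND 23: p_15 = 23·45050073249492248 + 978854780786577 = 1037130539519108281, q_15 = 23·1240079706569281 + 26944638749182 = 28548777889842645 → 1037130539519108281/28548777889842645
APPEND 44: p_16 = 44·1037130539519108281 + 45050073249492248 = 45678793812090256612, q_16 = 44·28548777889842645 + 1240079706569281 = 1257386306859645661 → 45678793812090256612/1257386306859645661
APPEND 32: p_17 = 32·45678793812090256612 + 1037130539519108281 = 1462758532526407319865, q_17 = 32·1257386306859645661 + 28548777889842645 = 40264910597398503797 → 1462758532526407319865/40264910597398503797

36/1
2434/67
48789/1343
100012/2753
1048909/28873
8491284/233737
323717701/8910879
4864256799/133896922
34373515294/946189333
142358317975/3918654254
461448469219/12702152095
45050073249492248/1240079706569281
1037130539519108281/28548777889842645
45678793812090256612/1257386306859645661
1462758532526407319865/40264910597398503797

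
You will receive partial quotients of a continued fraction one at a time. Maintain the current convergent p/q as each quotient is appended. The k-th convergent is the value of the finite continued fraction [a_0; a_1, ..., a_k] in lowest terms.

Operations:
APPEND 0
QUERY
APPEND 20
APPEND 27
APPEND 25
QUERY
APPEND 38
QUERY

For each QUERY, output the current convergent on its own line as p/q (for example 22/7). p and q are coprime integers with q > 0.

APPEND 0: p_0 = 0·1 + 0 = 0, q_0 = 0·0 + 1 = 1 → 0/1
APPEND 20: p_1 = 20·0 + 1 = 1, q_1 = 20·1 + 0 = 20 → 1/20
APPEND 27: p_2 = 27·1 + 0 = 27, q_2 = 27·20 + 1 = 541 → 27/541
APPEND 25: p_3 = 25·27 + 1 = 676, q_3 = 25·541 + 20 = 13545 → 676/13545
APPEND 38: p_4 = 38·676 + 27 = 25715, q_4 = 38·13545 + 541 = 515251 → 25715/515251

0/1
676/13545
25715/515251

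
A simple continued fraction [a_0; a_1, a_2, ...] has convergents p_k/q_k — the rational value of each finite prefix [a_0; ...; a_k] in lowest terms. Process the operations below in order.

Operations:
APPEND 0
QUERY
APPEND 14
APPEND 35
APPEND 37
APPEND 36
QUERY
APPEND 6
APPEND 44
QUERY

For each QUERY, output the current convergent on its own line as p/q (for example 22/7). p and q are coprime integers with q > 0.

0/1
46691/655007
12430139/174376819

APPEND 0: p_0 = 0·1 + 0 = 0, q_0 = 0·0 + 1 = 1 → 0/1
APPEND 14: p_1 = 14·0 + 1 = 1, q_1 = 14·1 + 0 = 14 → 1/14
APPEND 35: p_2 = 35·1 + 0 = 35, q_2 = 35·14 + 1 = 491 → 35/491
APPEND 37: p_3 = 37·35 + 1 = 1296, q_3 = 37·491 + 14 = 18181 → 1296/18181
APPEND 36: p_4 = 36·1296 + 35 = 46691, q_4 = 36·18181 + 491 = 655007 → 46691/655007
APPEND 6: p_5 = 6·46691 + 1296 = 281442, q_5 = 6·655007 + 18181 = 3948223 → 281442/3948223
APPEND 44: p_6 = 44·281442 + 46691 = 12430139, q_6 = 44·3948223 + 655007 = 174376819 → 12430139/174376819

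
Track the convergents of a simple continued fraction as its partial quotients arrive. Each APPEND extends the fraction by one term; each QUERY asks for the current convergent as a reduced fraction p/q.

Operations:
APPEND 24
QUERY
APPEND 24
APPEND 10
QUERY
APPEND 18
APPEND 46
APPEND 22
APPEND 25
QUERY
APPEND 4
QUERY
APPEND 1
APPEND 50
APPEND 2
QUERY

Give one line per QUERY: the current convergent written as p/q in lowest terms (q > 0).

APPEND 24: p_0 = 24·1 + 0 = 24, q_0 = 24·0 + 1 = 1 → 24/1
APPEND 24: p_1 = 24·24 + 1 = 577, q_1 = 24·1 + 0 = 24 → 577/24
APPEND 10: p_2 = 10·577 + 24 = 5794, q_2 = 10·24 + 1 = 241 → 5794/241
APPEND 18: p_3 = 18·5794 + 577 = 104869, q_3 = 18·241 + 24 = 4362 → 104869/4362
APPEND 46: p_4 = 46·104869 + 5794 = 4829768, q_4 = 46·4362 + 241 = 200893 → 4829768/200893
APPEND 22: p_5 = 22·4829768 + 104869 = 106359765, q_5 = 22·200893 + 4362 = 4424008 → 106359765/4424008
APPEND 25: p_6 = 25·106359765 + 4829768 = 2663823893, q_6 = 25·4424008 + 200893 = 110801093 → 2663823893/110801093
APPEND 4: p_7 = 4·2663823893 + 106359765 = 10761655337, q_7 = 4·110801093 + 4424008 = 447628380 → 10761655337/447628380
APPEND 1: p_8 = 1·10761655337 + 2663823893 = 13425479230, q_8 = 1·447628380 + 110801093 = 558429473 → 13425479230/558429473
APPEND 50: p_9 = 50·13425479230 + 10761655337 = 682035616837, q_9 = 50·558429473 + 447628380 = 28369102030 → 682035616837/28369102030
APPEND 2: p_10 = 2·682035616837 + 13425479230 = 1377496712904, q_10 = 2·28369102030 + 558429473 = 57296633533 → 1377496712904/57296633533

24/1
5794/241
2663823893/110801093
10761655337/447628380
1377496712904/57296633533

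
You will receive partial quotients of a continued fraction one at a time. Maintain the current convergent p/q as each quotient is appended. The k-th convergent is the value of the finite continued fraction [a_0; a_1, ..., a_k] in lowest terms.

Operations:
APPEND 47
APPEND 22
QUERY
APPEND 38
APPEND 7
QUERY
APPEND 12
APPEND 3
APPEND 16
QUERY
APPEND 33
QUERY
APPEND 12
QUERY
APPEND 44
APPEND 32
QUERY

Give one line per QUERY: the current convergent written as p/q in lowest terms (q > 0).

APPEND 47: p_0 = 47·1 + 0 = 47, q_0 = 47·0 + 1 = 1 → 47/1
APPEND 22: p_1 = 22·47 + 1 = 1035, q_1 = 22·1 + 0 = 22 → 1035/22
APPEND 38: p_2 = 38·1035 + 47 = 39377, q_2 = 38·22 + 1 = 837 → 39377/837
APPEND 7: p_3 = 7·39377 + 1035 = 276674, q_3 = 7·837 + 22 = 5881 → 276674/5881
APPEND 12: p_4 = 12·276674 + 39377 = 3359465, q_4 = 12·5881 + 837 = 71409 → 3359465/71409
APPEND 3: p_5 = 3·3359465 + 276674 = 10355069, q_5 = 3·71409 + 5881 = 220108 → 10355069/220108
APPEND 16: p_6 = 16·10355069 + 3359465 = 169040569, q_6 = 16·220108 + 71409 = 3593137 → 169040569/3593137
APPEND 33: p_7 = 33·169040569 + 10355069 = 5588693846, q_7 = 33·3593137 + 220108 = 118793629 → 5588693846/118793629
APPEND 12: p_8 = 12·5588693846 + 169040569 = 67233366721, q_8 = 12·118793629 + 3593137 = 1429116685 → 67233366721/1429116685
APPEND 44: p_9 = 44·67233366721 + 5588693846 = 2963856829570, q_9 = 44·1429116685 + 118793629 = 62999927769 → 2963856829570/62999927769
APPEND 32: p_10 = 32·2963856829570 + 67233366721 = 94910651912961, q_10 = 32·62999927769 + 1429116685 = 2017426805293 → 94910651912961/2017426805293

1035/22
276674/5881
169040569/3593137
5588693846/118793629
67233366721/1429116685
94910651912961/2017426805293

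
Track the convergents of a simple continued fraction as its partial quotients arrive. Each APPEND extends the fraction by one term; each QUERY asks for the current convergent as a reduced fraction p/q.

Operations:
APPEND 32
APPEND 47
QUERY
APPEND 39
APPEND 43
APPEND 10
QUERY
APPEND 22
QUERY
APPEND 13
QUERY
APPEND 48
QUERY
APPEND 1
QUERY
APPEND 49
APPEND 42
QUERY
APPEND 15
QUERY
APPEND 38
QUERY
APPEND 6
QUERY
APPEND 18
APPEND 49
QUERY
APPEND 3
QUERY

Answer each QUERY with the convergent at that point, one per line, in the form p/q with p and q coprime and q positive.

1505/47
25326387/790924
559707280/17479237
7301521027/228021005
351032716576/10962487477
358334237603/11190508482
752553569320769/23501681438472
11306212950170658/353084518980175
430388645675805773/13440713402685122
2593638087005005296/80997364935090907
2311271474463534159245/72179268194416841859
6980930297602368378836/218009197865484847025

APPEND 32: p_0 = 32·1 + 0 = 32, q_0 = 32·0 + 1 = 1 → 32/1
APPEND 47: p_1 = 47·32 + 1 = 1505, q_1 = 47·1 + 0 = 47 → 1505/47
APPEND 39: p_2 = 39·1505 + 32 = 58727, q_2 = 39·47 + 1 = 1834 → 58727/1834
APPEND 43: p_3 = 43·58727 + 1505 = 2526766, q_3 = 43·1834 + 47 = 78909 → 2526766/78909
APPEND 10: p_4 = 10·2526766 + 58727 = 25326387, q_4 = 10·78909 + 1834 = 790924 → 25326387/790924
APPEND 22: p_5 = 22·25326387 + 2526766 = 559707280, q_5 = 22·790924 + 78909 = 17479237 → 559707280/17479237
APPEND 13: p_6 = 13·559707280 + 25326387 = 7301521027, q_6 = 13·17479237 + 790924 = 228021005 → 7301521027/228021005
APPEND 48: p_7 = 48·7301521027 + 559707280 = 351032716576, q_7 = 48·228021005 + 17479237 = 10962487477 → 351032716576/10962487477
APPEND 1: p_8 = 1·351032716576 + 7301521027 = 358334237603, q_8 = 1·10962487477 + 228021005 = 11190508482 → 358334237603/11190508482
APPEND 49: p_9 = 49·358334237603 + 351032716576 = 17909410359123, q_9 = 49·11190508482 + 10962487477 = 559297403095 → 17909410359123/559297403095
APPEND 42: p_10 = 42·17909410359123 + 358334237603 = 752553569320769, q_10 = 42·559297403095 + 11190508482 = 23501681438472 → 752553569320769/23501681438472
APPEND 15: p_11 = 15·752553569320769 + 17909410359123 = 11306212950170658, q_11 = 15·23501681438472 + 559297403095 = 353084518980175 → 11306212950170658/353084518980175
APPEND 38: p_12 = 38·11306212950170658 + 752553569320769 = 430388645675805773, q_12 = 38·353084518980175 + 23501681438472 = 13440713402685122 → 430388645675805773/13440713402685122
APPEND 6: p_13 = 6·430388645675805773 + 11306212950170658 = 2593638087005005296, q_13 = 6·13440713402685122 + 353084518980175 = 80997364935090907 → 2593638087005005296/80997364935090907
APPEND 18: p_14 = 18·2593638087005005296 + 430388645675805773 = 47115874211765901101, q_14 = 18·80997364935090907 + 13440713402685122 = 1471393282234321448 → 47115874211765901101/1471393282234321448
APPEND 49: p_15 = 49·47115874211765901101 + 2593638087005005296 = 2311271474463534159245, q_15 = 49·1471393282234321448 + 80997364935090907 = 72179268194416841859 → 2311271474463534159245/72179268194416841859
APPEND 3: p_16 = 3·2311271474463534159245 + 47115874211765901101 = 6980930297602368378836, q_16 = 3·72179268194416841859 + 1471393282234321448 = 218009197865484847025 → 6980930297602368378836/218009197865484847025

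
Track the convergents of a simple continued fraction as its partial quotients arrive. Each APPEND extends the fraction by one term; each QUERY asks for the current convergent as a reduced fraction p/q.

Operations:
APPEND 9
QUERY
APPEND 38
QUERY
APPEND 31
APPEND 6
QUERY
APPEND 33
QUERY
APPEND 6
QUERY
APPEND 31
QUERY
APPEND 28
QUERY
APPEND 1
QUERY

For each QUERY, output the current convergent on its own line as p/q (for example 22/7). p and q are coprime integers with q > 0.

9/1
343/38
64195/7112
2129077/235875
12838657/1422362
400127444/44329097
11216407089/1242637078
11616534533/1286966175

APPEND 9: p_0 = 9·1 + 0 = 9, q_0 = 9·0 + 1 = 1 → 9/1
APPEND 38: p_1 = 38·9 + 1 = 343, q_1 = 38·1 + 0 = 38 → 343/38
APPEND 31: p_2 = 31·343 + 9 = 10642, q_2 = 31·38 + 1 = 1179 → 10642/1179
APPEND 6: p_3 = 6·10642 + 343 = 64195, q_3 = 6·1179 + 38 = 7112 → 64195/7112
APPEND 33: p_4 = 33·64195 + 10642 = 2129077, q_4 = 33·7112 + 1179 = 235875 → 2129077/235875
APPEND 6: p_5 = 6·2129077 + 64195 = 12838657, q_5 = 6·235875 + 7112 = 1422362 → 12838657/1422362
APPEND 31: p_6 = 31·12838657 + 2129077 = 400127444, q_6 = 31·1422362 + 235875 = 44329097 → 400127444/44329097
APPEND 28: p_7 = 28·400127444 + 12838657 = 11216407089, q_7 = 28·44329097 + 1422362 = 1242637078 → 11216407089/1242637078
APPEND 1: p_8 = 1·11216407089 + 400127444 = 11616534533, q_8 = 1·1242637078 + 44329097 = 1286966175 → 11616534533/1286966175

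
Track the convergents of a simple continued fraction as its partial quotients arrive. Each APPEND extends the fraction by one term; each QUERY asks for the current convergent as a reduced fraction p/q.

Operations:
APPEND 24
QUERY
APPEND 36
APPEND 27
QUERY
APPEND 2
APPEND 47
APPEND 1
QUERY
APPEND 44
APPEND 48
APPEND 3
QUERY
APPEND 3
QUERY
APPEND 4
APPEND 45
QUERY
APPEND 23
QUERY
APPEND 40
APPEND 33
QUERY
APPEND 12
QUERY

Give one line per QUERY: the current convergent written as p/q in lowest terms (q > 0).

24/1
23379/973
2309283/96109
15068094089/627112162
50192356926/2088932899
9762880837611/406316902009
224762096786846/9354271589965
297232904923064729/12370401228110062
3575795105829088199/148819391917821353

APPEND 24: p_0 = 24·1 + 0 = 24, q_0 = 24·0 + 1 = 1 → 24/1
APPEND 36: p_1 = 36·24 + 1 = 865, q_1 = 36·1 + 0 = 36 → 865/36
APPEND 27: p_2 = 27·865 + 24 = 23379, q_2 = 27·36 + 1 = 973 → 23379/973
APPEND 2: p_3 = 2·23379 + 865 = 47623, q_3 = 2·973 + 36 = 1982 → 47623/1982
APPEND 47: p_4 = 47·47623 + 23379 = 2261660, q_4 = 47·1982 + 973 = 94127 → 2261660/94127
APPEND 1: p_5 = 1·2261660 + 47623 = 2309283, q_5 = 1·94127 + 1982 = 96109 → 2309283/96109
APPEND 44: p_6 = 44·2309283 + 2261660 = 103870112, q_6 = 44·96109 + 94127 = 4322923 → 103870112/4322923
APPEND 48: p_7 = 48·103870112 + 2309283 = 4988074659, q_7 = 48·4322923 + 96109 = 207596413 → 4988074659/207596413
APPEND 3: p_8 = 3·4988074659 + 103870112 = 15068094089, q_8 = 3·207596413 + 4322923 = 627112162 → 15068094089/627112162
APPEND 3: p_9 = 3·15068094089 + 4988074659 = 50192356926, q_9 = 3·627112162 + 207596413 = 2088932899 → 50192356926/2088932899
APPEND 4: p_10 = 4·50192356926 + 15068094089 = 215837521793, q_10 = 4·2088932899 + 627112162 = 8982843758 → 215837521793/8982843758
APPEND 45: p_11 = 45·215837521793 + 50192356926 = 9762880837611, q_11 = 45·8982843758 + 2088932899 = 406316902009 → 9762880837611/406316902009
APPEND 23: p_12 = 23·9762880837611 + 215837521793 = 224762096786846, q_12 = 23·406316902009 + 8982843758 = 9354271589965 → 224762096786846/9354271589965
APPEND 40: p_13 = 40·224762096786846 + 9762880837611 = 9000246752311451, q_13 = 40·9354271589965 + 406316902009 = 374577180500609 → 9000246752311451/374577180500609
APPEND 33: p_14 = 33·9000246752311451 + 224762096786846 = 297232904923064729, q_14 = 33·374577180500609 + 9354271589965 = 12370401228110062 → 297232904923064729/12370401228110062
APPEND 12: p_15 = 12·297232904923064729 + 9000246752311451 = 3575795105829088199, q_15 = 12·12370401228110062 + 374577180500609 = 148819391917821353 → 3575795105829088199/148819391917821353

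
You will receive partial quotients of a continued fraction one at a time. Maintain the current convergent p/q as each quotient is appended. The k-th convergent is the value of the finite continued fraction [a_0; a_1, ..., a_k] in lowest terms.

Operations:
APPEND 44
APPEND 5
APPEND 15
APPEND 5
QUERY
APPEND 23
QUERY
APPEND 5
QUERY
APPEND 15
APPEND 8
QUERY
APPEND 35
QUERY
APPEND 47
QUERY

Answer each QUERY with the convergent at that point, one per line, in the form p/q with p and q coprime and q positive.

17016/385
394727/8931
1990651/45040
244026587/5521288
8571185037/193929611
403089723326/9120213005

APPEND 44: p_0 = 44·1 + 0 = 44, q_0 = 44·0 + 1 = 1 → 44/1
APPEND 5: p_1 = 5·44 + 1 = 221, q_1 = 5·1 + 0 = 5 → 221/5
APPEND 15: p_2 = 15·221 + 44 = 3359, q_2 = 15·5 + 1 = 76 → 3359/76
APPEND 5: p_3 = 5·3359 + 221 = 17016, q_3 = 5·76 + 5 = 385 → 17016/385
APPEND 23: p_4 = 23·17016 + 3359 = 394727, q_4 = 23·385 + 76 = 8931 → 394727/8931
APPEND 5: p_5 = 5·394727 + 17016 = 1990651, q_5 = 5·8931 + 385 = 45040 → 1990651/45040
APPEND 15: p_6 = 15·1990651 + 394727 = 30254492, q_6 = 15·45040 + 8931 = 684531 → 30254492/684531
APPEND 8: p_7 = 8·30254492 + 1990651 = 244026587, q_7 = 8·684531 + 45040 = 5521288 → 244026587/5521288
APPEND 35: p_8 = 35·244026587 + 30254492 = 8571185037, q_8 = 35·5521288 + 684531 = 193929611 → 8571185037/193929611
APPEND 47: p_9 = 47·8571185037 + 244026587 = 403089723326, q_9 = 47·193929611 + 5521288 = 9120213005 → 403089723326/9120213005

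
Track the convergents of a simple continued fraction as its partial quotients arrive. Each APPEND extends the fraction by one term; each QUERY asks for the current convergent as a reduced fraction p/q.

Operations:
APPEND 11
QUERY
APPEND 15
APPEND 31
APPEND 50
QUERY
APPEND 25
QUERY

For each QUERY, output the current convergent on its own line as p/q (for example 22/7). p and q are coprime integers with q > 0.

APPEND 11: p_0 = 11·1 + 0 = 11, q_0 = 11·0 + 1 = 1 → 11/1
APPEND 15: p_1 = 15·11 + 1 = 166, q_1 = 15·1 + 0 = 15 → 166/15
APPEND 31: p_2 = 31·166 + 11 = 5157, q_2 = 31·15 + 1 = 466 → 5157/466
APPEND 50: p_3 = 50·5157 + 166 = 258016, q_3 = 50·466 + 15 = 23315 → 258016/23315
APPEND 25: p_4 = 25·258016 + 5157 = 6455557, q_4 = 25·23315 + 466 = 583341 → 6455557/583341

11/1
258016/23315
6455557/583341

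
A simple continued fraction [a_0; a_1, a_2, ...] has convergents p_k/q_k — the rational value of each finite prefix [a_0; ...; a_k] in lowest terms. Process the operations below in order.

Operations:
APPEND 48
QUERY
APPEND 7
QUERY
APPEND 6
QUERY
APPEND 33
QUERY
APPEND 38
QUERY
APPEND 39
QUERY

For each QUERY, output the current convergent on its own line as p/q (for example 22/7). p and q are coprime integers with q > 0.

APPEND 48: p_0 = 48·1 + 0 = 48, q_0 = 48·0 + 1 = 1 → 48/1
APPEND 7: p_1 = 7·48 + 1 = 337, q_1 = 7·1 + 0 = 7 → 337/7
APPEND 6: p_2 = 6·337 + 48 = 2070, q_2 = 6·7 + 1 = 43 → 2070/43
APPEND 33: p_3 = 33·2070 + 337 = 68647, q_3 = 33·43 + 7 = 1426 → 68647/1426
APPEND 38: p_4 = 38·68647 + 2070 = 2610656, q_4 = 38·1426 + 43 = 54231 → 2610656/54231
APPEND 39: p_5 = 39·2610656 + 68647 = 101884231, q_5 = 39·54231 + 1426 = 2116435 → 101884231/2116435

48/1
337/7
2070/43
68647/1426
2610656/54231
101884231/2116435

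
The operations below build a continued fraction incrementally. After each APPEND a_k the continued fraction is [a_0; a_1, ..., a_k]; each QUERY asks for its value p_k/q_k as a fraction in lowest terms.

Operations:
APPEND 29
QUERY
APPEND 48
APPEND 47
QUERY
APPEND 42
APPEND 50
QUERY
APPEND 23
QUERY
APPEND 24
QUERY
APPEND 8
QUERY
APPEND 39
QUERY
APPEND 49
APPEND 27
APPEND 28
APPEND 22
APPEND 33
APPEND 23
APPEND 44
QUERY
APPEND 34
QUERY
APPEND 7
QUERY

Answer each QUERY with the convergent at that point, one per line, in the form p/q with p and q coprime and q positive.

29/1
65500/2257
137685150/4744357
3169510843/109215053
76205945382/2625905629
612817073899/21116460085
23976071827443/826167848944
657719755399863761632939/22663717369444934543834
22377405122881162918195204/771080967239946344333883
157299555615568004188999367/5420230488049069344881015

APPEND 29: p_0 = 29·1 + 0 = 29, q_0 = 29·0 + 1 = 1 → 29/1
APPEND 48: p_1 = 48·29 + 1 = 1393, q_1 = 48·1 + 0 = 48 → 1393/48
APPEND 47: p_2 = 47·1393 + 29 = 65500, q_2 = 47·48 + 1 = 2257 → 65500/2257
APPEND 42: p_3 = 42·65500 + 1393 = 2752393, q_3 = 42·2257 + 48 = 94842 → 2752393/94842
APPEND 50: p_4 = 50·2752393 + 65500 = 137685150, q_4 = 50·94842 + 2257 = 4744357 → 137685150/4744357
APPEND 23: p_5 = 23·137685150 + 2752393 = 3169510843, q_5 = 23·4744357 + 94842 = 109215053 → 3169510843/109215053
APPEND 24: p_6 = 24·3169510843 + 137685150 = 76205945382, q_6 = 24·109215053 + 4744357 = 2625905629 → 76205945382/2625905629
APPEND 8: p_7 = 8·76205945382 + 3169510843 = 612817073899, q_7 = 8·2625905629 + 109215053 = 21116460085 → 612817073899/21116460085
APPEND 39: p_8 = 39·612817073899 + 76205945382 = 23976071827443, q_8 = 39·21116460085 + 2625905629 = 826167848944 → 23976071827443/826167848944
APPEND 49: p_9 = 49·23976071827443 + 612817073899 = 1175440336618606, q_9 = 49·826167848944 + 21116460085 = 40503341058341 → 1175440336618606/40503341058341
APPEND 27: p_10 = 27·1175440336618606 + 23976071827443 = 31760865160529805, q_10 = 27·40503341058341 + 826167848944 = 1094416376424151 → 31760865160529805/1094416376424151
APPEND 28: p_11 = 28·31760865160529805 + 1175440336618606 = 890479664831453146, q_11 = 28·1094416376424151 + 40503341058341 = 30684161880934569 → 890479664831453146/30684161880934569
APPEND 22: p_12 = 22·890479664831453146 + 31760865160529805 = 19622313491452499017, q_12 = 22·30684161880934569 + 1094416376424151 = 676145977756984669 → 19622313491452499017/676145977756984669
APPEND 33: p_13 = 33·19622313491452499017 + 890479664831453146 = 648426824882763920707, q_13 = 33·676145977756984669 + 30684161880934569 = 22343501427861428646 → 648426824882763920707/22343501427861428646
APPEND 23: p_14 = 23·648426824882763920707 + 19622313491452499017 = 14933439285795022675278, q_14 = 23·22343501427861428646 + 676145977756984669 = 514576678818569843527 → 14933439285795022675278/514576678818569843527
APPEND 44: p_15 = 44·14933439285795022675278 + 648426824882763920707 = 657719755399863761632939, q_15 = 44·514576678818569843527 + 22343501427861428646 = 22663717369444934543834 → 657719755399863761632939/22663717369444934543834
APPEND 34: p_16 = 34·657719755399863761632939 + 14933439285795022675278 = 22377405122881162918195204, q_16 = 34·22663717369444934543834 + 514576678818569843527 = 771080967239946344333883 → 22377405122881162918195204/771080967239946344333883
APPEND 7: p_17 = 7·22377405122881162918195204 + 657719755399863761632939 = 157299555615568004188999367, q_17 = 7·771080967239946344333883 + 22663717369444934543834 = 5420230488049069344881015 → 157299555615568004188999367/5420230488049069344881015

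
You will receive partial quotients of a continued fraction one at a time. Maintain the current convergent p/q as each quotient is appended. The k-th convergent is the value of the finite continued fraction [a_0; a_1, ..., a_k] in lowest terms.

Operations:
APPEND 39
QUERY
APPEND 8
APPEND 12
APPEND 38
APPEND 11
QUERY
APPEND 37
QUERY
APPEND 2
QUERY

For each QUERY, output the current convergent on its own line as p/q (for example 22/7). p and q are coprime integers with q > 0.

39/1
1593548/40731
59105799/1510741
119805146/3062213

APPEND 39: p_0 = 39·1 + 0 = 39, q_0 = 39·0 + 1 = 1 → 39/1
APPEND 8: p_1 = 8·39 + 1 = 313, q_1 = 8·1 + 0 = 8 → 313/8
APPEND 12: p_2 = 12·313 + 39 = 3795, q_2 = 12·8 + 1 = 97 → 3795/97
APPEND 38: p_3 = 38·3795 + 313 = 144523, q_3 = 38·97 + 8 = 3694 → 144523/3694
APPEND 11: p_4 = 11·144523 + 3795 = 1593548, q_4 = 11·3694 + 97 = 40731 → 1593548/40731
APPEND 37: p_5 = 37·1593548 + 144523 = 59105799, q_5 = 37·40731 + 3694 = 1510741 → 59105799/1510741
APPEND 2: p_6 = 2·59105799 + 1593548 = 119805146, q_6 = 2·1510741 + 40731 = 3062213 → 119805146/3062213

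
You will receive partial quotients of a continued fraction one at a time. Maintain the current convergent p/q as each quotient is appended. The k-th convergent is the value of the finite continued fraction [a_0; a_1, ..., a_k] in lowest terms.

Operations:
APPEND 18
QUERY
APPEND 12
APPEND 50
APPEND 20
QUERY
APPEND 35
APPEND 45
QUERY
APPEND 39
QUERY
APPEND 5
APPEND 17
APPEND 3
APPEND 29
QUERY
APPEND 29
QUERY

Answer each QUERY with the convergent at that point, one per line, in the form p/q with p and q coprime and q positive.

18/1
217577/12032
343390412/18989477
13399852131/741011324
103876729864703/5744379294437
3015967183488264/166782872969689

APPEND 18: p_0 = 18·1 + 0 = 18, q_0 = 18·0 + 1 = 1 → 18/1
APPEND 12: p_1 = 12·18 + 1 = 217, q_1 = 12·1 + 0 = 12 → 217/12
APPEND 50: p_2 = 50·217 + 18 = 10868, q_2 = 50·12 + 1 = 601 → 10868/601
APPEND 20: p_3 = 20·10868 + 217 = 217577, q_3 = 20·601 + 12 = 12032 → 217577/12032
APPEND 35: p_4 = 35·217577 + 10868 = 7626063, q_4 = 35·12032 + 601 = 421721 → 7626063/421721
APPEND 45: p_5 = 45·7626063 + 217577 = 343390412, q_5 = 45·421721 + 12032 = 18989477 → 343390412/18989477
APPEND 39: p_6 = 39·343390412 + 7626063 = 13399852131, q_6 = 39·18989477 + 421721 = 741011324 → 13399852131/741011324
APPEND 5: p_7 = 5·13399852131 + 343390412 = 67342651067, q_7 = 5·741011324 + 18989477 = 3724046097 → 67342651067/3724046097
APPEND 17: p_8 = 17·67342651067 + 13399852131 = 1158224920270, q_8 = 17·3724046097 + 741011324 = 64049794973 → 1158224920270/64049794973
APPEND 3: p_9 = 3·1158224920270 + 67342651067 = 3542017411877, q_9 = 3·64049794973 + 3724046097 = 195873431016 → 3542017411877/195873431016
APPEND 29: p_10 = 29·3542017411877 + 1158224920270 = 103876729864703, q_10 = 29·195873431016 + 64049794973 = 5744379294437 → 103876729864703/5744379294437
APPEND 29: p_11 = 29·103876729864703 + 3542017411877 = 3015967183488264, q_11 = 29·5744379294437 + 195873431016 = 166782872969689 → 3015967183488264/166782872969689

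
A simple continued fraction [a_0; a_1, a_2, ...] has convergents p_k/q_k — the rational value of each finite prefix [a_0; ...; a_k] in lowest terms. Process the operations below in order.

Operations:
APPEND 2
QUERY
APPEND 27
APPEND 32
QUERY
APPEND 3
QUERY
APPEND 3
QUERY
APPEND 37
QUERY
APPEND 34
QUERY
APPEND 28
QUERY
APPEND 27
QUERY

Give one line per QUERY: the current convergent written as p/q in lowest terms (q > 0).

2/1
1762/865
5341/2622
17785/8731
663386/325669
22572909/11081477
632704838/310607025
17105603535/8397471152

APPEND 2: p_0 = 2·1 + 0 = 2, q_0 = 2·0 + 1 = 1 → 2/1
APPEND 27: p_1 = 27·2 + 1 = 55, q_1 = 27·1 + 0 = 27 → 55/27
APPEND 32: p_2 = 32·55 + 2 = 1762, q_2 = 32·27 + 1 = 865 → 1762/865
APPEND 3: p_3 = 3·1762 + 55 = 5341, q_3 = 3·865 + 27 = 2622 → 5341/2622
APPEND 3: p_4 = 3·5341 + 1762 = 17785, q_4 = 3·2622 + 865 = 8731 → 17785/8731
APPEND 37: p_5 = 37·17785 + 5341 = 663386, q_5 = 37·8731 + 2622 = 325669 → 663386/325669
APPEND 34: p_6 = 34·663386 + 17785 = 22572909, q_6 = 34·325669 + 8731 = 11081477 → 22572909/11081477
APPEND 28: p_7 = 28·22572909 + 663386 = 632704838, q_7 = 28·11081477 + 325669 = 310607025 → 632704838/310607025
APPEND 27: p_8 = 27·632704838 + 22572909 = 17105603535, q_8 = 27·310607025 + 11081477 = 8397471152 → 17105603535/8397471152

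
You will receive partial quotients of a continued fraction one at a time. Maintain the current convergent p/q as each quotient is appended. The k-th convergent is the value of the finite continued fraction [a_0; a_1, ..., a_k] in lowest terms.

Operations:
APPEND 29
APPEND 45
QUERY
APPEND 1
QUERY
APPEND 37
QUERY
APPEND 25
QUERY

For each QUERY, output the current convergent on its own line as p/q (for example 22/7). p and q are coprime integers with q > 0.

APPEND 29: p_0 = 29·1 + 0 = 29, q_0 = 29·0 + 1 = 1 → 29/1
APPEND 45: p_1 = 45·29 + 1 = 1306, q_1 = 45·1 + 0 = 45 → 1306/45
APPEND 1: p_2 = 1·1306 + 29 = 1335, q_2 = 1·45 + 1 = 46 → 1335/46
APPEND 37: p_3 = 37·1335 + 1306 = 50701, q_3 = 37·46 + 45 = 1747 → 50701/1747
APPEND 25: p_4 = 25·50701 + 1335 = 1268860, q_4 = 25·1747 + 46 = 43721 → 1268860/43721

1306/45
1335/46
50701/1747
1268860/43721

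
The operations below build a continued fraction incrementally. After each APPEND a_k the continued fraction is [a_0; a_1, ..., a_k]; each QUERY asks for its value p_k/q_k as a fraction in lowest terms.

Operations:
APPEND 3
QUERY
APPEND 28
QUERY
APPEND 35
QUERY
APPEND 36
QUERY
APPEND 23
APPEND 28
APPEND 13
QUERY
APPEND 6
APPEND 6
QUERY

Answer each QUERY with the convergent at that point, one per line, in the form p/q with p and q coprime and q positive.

3/1
85/28
2978/981
107293/35344
903206514/297530417
33834365232/11145571517

APPEND 3: p_0 = 3·1 + 0 = 3, q_0 = 3·0 + 1 = 1 → 3/1
APPEND 28: p_1 = 28·3 + 1 = 85, q_1 = 28·1 + 0 = 28 → 85/28
APPEND 35: p_2 = 35·85 + 3 = 2978, q_2 = 35·28 + 1 = 981 → 2978/981
APPEND 36: p_3 = 36·2978 + 85 = 107293, q_3 = 36·981 + 28 = 35344 → 107293/35344
APPEND 23: p_4 = 23·107293 + 2978 = 2470717, q_4 = 23·35344 + 981 = 813893 → 2470717/813893
APPEND 28: p_5 = 28·2470717 + 107293 = 69287369, q_5 = 28·813893 + 35344 = 22824348 → 69287369/22824348
APPEND 13: p_6 = 13·69287369 + 2470717 = 903206514, q_6 = 13·22824348 + 813893 = 297530417 → 903206514/297530417
APPEND 6: p_7 = 6·903206514 + 69287369 = 5488526453, q_7 = 6·297530417 + 22824348 = 1808006850 → 5488526453/1808006850
APPEND 6: p_8 = 6·5488526453 + 903206514 = 33834365232, q_8 = 6·1808006850 + 297530417 = 11145571517 → 33834365232/11145571517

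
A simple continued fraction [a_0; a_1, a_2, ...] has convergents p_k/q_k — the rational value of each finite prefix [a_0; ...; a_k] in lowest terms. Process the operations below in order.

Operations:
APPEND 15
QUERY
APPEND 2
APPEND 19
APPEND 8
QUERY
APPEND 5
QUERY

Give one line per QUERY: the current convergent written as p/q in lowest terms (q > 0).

15/1
4863/314
24919/1609

APPEND 15: p_0 = 15·1 + 0 = 15, q_0 = 15·0 + 1 = 1 → 15/1
APPEND 2: p_1 = 2·15 + 1 = 31, q_1 = 2·1 + 0 = 2 → 31/2
APPEND 19: p_2 = 19·31 + 15 = 604, q_2 = 19·2 + 1 = 39 → 604/39
APPEND 8: p_3 = 8·604 + 31 = 4863, q_3 = 8·39 + 2 = 314 → 4863/314
APPEND 5: p_4 = 5·4863 + 604 = 24919, q_4 = 5·314 + 39 = 1609 → 24919/1609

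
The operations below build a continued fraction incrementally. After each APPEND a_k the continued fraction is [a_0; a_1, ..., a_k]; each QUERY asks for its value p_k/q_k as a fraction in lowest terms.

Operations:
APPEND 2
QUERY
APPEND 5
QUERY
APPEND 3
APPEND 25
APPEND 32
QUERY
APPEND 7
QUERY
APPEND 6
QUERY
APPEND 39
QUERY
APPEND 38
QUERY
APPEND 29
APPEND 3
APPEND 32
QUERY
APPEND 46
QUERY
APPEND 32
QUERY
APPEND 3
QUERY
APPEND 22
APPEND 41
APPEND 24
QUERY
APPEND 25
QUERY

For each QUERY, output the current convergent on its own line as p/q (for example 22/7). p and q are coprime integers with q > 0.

APPEND 2: p_0 = 2·1 + 0 = 2, q_0 = 2·0 + 1 = 1 → 2/1
APPEND 5: p_1 = 5·2 + 1 = 11, q_1 = 5·1 + 0 = 5 → 11/5
APPEND 3: p_2 = 3·11 + 2 = 35, q_2 = 3·5 + 1 = 16 → 35/16
APPEND 25: p_3 = 25·35 + 11 = 886, q_3 = 25·16 + 5 = 405 → 886/405
APPEND 32: p_4 = 32·886 + 35 = 28387, q_4 = 32·405 + 16 = 12976 → 28387/12976
APPEND 7: p_5 = 7·28387 + 886 = 199595, q_5 = 7·12976 + 405 = 91237 → 199595/91237
APPEND 6: p_6 = 6·199595 + 28387 = 1225957, q_6 = 6·91237 + 12976 = 560398 → 1225957/560398
APPEND 39: p_7 = 39·1225957 + 199595 = 48011918, q_7 = 39·560398 + 91237 = 21946759 → 48011918/21946759
APPEND 38: p_8 = 38·48011918 + 1225957 = 1825678841, q_8 = 38·21946759 + 560398 = 834537240 → 1825678841/834537240
APPEND 29: p_9 = 29·1825678841 + 48011918 = 52992698307, q_9 = 29·834537240 + 21946759 = 24223526719 → 52992698307/24223526719
APPEND 3: p_10 = 3·52992698307 + 1825678841 = 160803773762, q_10 = 3·24223526719 + 834537240 = 73505117397 → 160803773762/73505117397
APPEND 32: p_11 = 32·160803773762 + 52992698307 = 5198713458691, q_11 = 32·73505117397 + 24223526719 = 2376387283423 → 5198713458691/2376387283423
APPEND 46: p_12 = 46·5198713458691 + 160803773762 = 239301622873548, q_12 = 46·2376387283423 + 73505117397 = 109387320154855 → 239301622873548/109387320154855
APPEND 32: p_13 = 32·239301622873548 + 5198713458691 = 7662850645412227, q_13 = 32·109387320154855 + 2376387283423 = 3502770632238783 → 7662850645412227/3502770632238783
APPEND 3: p_14 = 3·7662850645412227 + 239301622873548 = 23227853559110229, q_14 = 3·3502770632238783 + 109387320154855 = 10617699216871204 → 23227853559110229/10617699216871204
APPEND 22: p_15 = 22·23227853559110229 + 7662850645412227 = 518675628945837265, q_15 = 22·10617699216871204 + 3502770632238783 = 237092153403405271 → 518675628945837265/237092153403405271
APPEND 41: p_16 = 41·518675628945837265 + 23227853559110229 = 21288928640338438094, q_16 = 41·237092153403405271 + 10617699216871204 = 9731395988756487315 → 21288928640338438094/9731395988756487315
APPEND 24: p_17 = 24·21288928640338438094 + 518675628945837265 = 511452962997068351521, q_17 = 24·9731395988756487315 + 237092153403405271 = 233790595883559100831 → 511452962997068351521/233790595883559100831
APPEND 25: p_18 = 25·511452962997068351521 + 21288928640338438094 = 12807613003567047226119, q_18 = 25·233790595883559100831 + 9731395988756487315 = 5854496293077734008090 → 12807613003567047226119/5854496293077734008090

2/1
11/5
28387/12976
199595/91237
1225957/560398
48011918/21946759
1825678841/834537240
5198713458691/2376387283423
239301622873548/109387320154855
7662850645412227/3502770632238783
23227853559110229/10617699216871204
511452962997068351521/233790595883559100831
12807613003567047226119/5854496293077734008090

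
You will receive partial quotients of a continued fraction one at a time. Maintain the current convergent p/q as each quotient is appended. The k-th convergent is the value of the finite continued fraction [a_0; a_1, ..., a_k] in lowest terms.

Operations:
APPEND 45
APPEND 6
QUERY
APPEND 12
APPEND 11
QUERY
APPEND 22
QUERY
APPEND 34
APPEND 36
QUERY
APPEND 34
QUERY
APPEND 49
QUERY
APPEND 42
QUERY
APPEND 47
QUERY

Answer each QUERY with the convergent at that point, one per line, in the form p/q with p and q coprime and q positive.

APPEND 45: p_0 = 45·1 + 0 = 45, q_0 = 45·0 + 1 = 1 → 45/1
APPEND 6: p_1 = 6·45 + 1 = 271, q_1 = 6·1 + 0 = 6 → 271/6
APPEND 12: p_2 = 12·271 + 45 = 3297, q_2 = 12·6 + 1 = 73 → 3297/73
APPEND 11: p_3 = 11·3297 + 271 = 36538, q_3 = 11·73 + 6 = 809 → 36538/809
APPEND 22: p_4 = 22·36538 + 3297 = 807133, q_4 = 22·809 + 73 = 17871 → 807133/17871
APPEND 34: p_5 = 34·807133 + 36538 = 27479060, q_5 = 34·17871 + 809 = 608423 → 27479060/608423
APPEND 36: p_6 = 36·27479060 + 807133 = 990053293, q_6 = 36·608423 + 17871 = 21921099 → 990053293/21921099
APPEND 34: p_7 = 34·990053293 + 27479060 = 33689291022, q_7 = 34·21921099 + 608423 = 745925789 → 33689291022/745925789
APPEND 49: p_8 = 49·33689291022 + 990053293 = 1651765313371, q_8 = 49·745925789 + 21921099 = 36572284760 → 1651765313371/36572284760
APPEND 42: p_9 = 42·1651765313371 + 33689291022 = 69407832452604, q_9 = 42·36572284760 + 745925789 = 1536781885709 → 69407832452604/1536781885709
APPEND 47: p_10 = 47·69407832452604 + 1651765313371 = 3263819890585759, q_10 = 47·1536781885709 + 36572284760 = 72265320913083 → 3263819890585759/72265320913083

271/6
36538/809
807133/17871
990053293/21921099
33689291022/745925789
1651765313371/36572284760
69407832452604/1536781885709
3263819890585759/72265320913083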